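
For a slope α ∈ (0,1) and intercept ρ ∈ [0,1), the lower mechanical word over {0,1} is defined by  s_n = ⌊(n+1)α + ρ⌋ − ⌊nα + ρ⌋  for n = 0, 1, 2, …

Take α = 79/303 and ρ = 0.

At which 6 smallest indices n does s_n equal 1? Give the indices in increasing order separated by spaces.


3 7 11 15 19 23

n=0: ⌊79/303⌋−⌊0/303⌋ = 0−0 = 0
n=1: ⌊158/303⌋−⌊79/303⌋ = 0−0 = 0
n=2: ⌊237/303⌋−⌊158/303⌋ = 0−0 = 0
n=3: ⌊316/303⌋−⌊237/303⌋ = 1−0 = 1  ← one
n=4: ⌊395/303⌋−⌊316/303⌋ = 1−1 = 0
n=5: ⌊474/303⌋−⌊395/303⌋ = 1−1 = 0
n=6: ⌊553/303⌋−⌊474/303⌋ = 1−1 = 0
n=7: ⌊632/303⌋−⌊553/303⌋ = 2−1 = 1  ← one
n=8: ⌊711/303⌋−⌊632/303⌋ = 2−2 = 0
n=9: ⌊790/303⌋−⌊711/303⌋ = 2−2 = 0
n=10: ⌊869/303⌋−⌊790/303⌋ = 2−2 = 0
n=11: ⌊948/303⌋−⌊869/303⌋ = 3−2 = 1  ← one
n=12: ⌊1027/303⌋−⌊948/303⌋ = 3−3 = 0
n=13: ⌊1106/303⌋−⌊1027/303⌋ = 3−3 = 0
n=14: ⌊1185/303⌋−⌊1106/303⌋ = 3−3 = 0
n=15: ⌊1264/303⌋−⌊1185/303⌋ = 4−3 = 1  ← one
n=16: ⌊1343/303⌋−⌊1264/303⌋ = 4−4 = 0
n=17: ⌊1422/303⌋−⌊1343/303⌋ = 4−4 = 0
n=18: ⌊1501/303⌋−⌊1422/303⌋ = 4−4 = 0
n=19: ⌊1580/303⌋−⌊1501/303⌋ = 5−4 = 1  ← one
n=20: ⌊1659/303⌋−⌊1580/303⌋ = 5−5 = 0
n=21: ⌊1738/303⌋−⌊1659/303⌋ = 5−5 = 0
n=22: ⌊1817/303⌋−⌊1738/303⌋ = 5−5 = 0
n=23: ⌊1896/303⌋−⌊1817/303⌋ = 6−5 = 1  ← one
positions of the first 6 ones: 3 7 11 15 19 23


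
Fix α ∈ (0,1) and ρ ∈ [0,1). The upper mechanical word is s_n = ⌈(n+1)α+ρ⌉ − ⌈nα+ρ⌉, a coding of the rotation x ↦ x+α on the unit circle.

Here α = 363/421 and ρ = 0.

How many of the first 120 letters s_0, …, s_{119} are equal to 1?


#1s = Σ_{n=0}^{119} s_n = Σ_{n=0}^{119} (⌈(n+1)α+ρ⌉ − ⌈nα+ρ⌉)
the sum telescopes: every ⌈nα+ρ⌉ with 0 < n < 120 appears once with + and once with −, leaving ⌈120α+ρ⌉ − ⌈0·α+ρ⌉
120α + ρ = (120·363) / 421 = 43560/421
ρ = 0/421
⌈43560/421⌉ = 104,  ⌈0/421⌉ = 0
#1s = 104 − 0 = 104

104


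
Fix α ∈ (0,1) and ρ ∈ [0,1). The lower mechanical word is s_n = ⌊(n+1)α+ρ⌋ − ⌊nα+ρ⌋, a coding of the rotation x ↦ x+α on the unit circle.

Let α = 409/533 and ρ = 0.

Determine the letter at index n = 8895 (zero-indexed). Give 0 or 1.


1

(n+1)α + ρ = (8896·409) / 533 = 3638464/533
nα + ρ     = (8895·409) / 533 = 3638055/533
⌊3638464/533⌋ = 6826,  ⌊3638055/533⌋ = 6825
s_{8895} = 6826 − 6825 = 1


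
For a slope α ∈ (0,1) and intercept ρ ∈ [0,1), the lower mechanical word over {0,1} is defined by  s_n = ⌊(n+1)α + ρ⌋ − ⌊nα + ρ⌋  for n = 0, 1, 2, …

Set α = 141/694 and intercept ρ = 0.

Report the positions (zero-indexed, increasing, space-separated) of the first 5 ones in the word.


n=0: ⌊141/694⌋−⌊0/694⌋ = 0−0 = 0
n=1: ⌊282/694⌋−⌊141/694⌋ = 0−0 = 0
n=2: ⌊423/694⌋−⌊282/694⌋ = 0−0 = 0
n=3: ⌊564/694⌋−⌊423/694⌋ = 0−0 = 0
n=4: ⌊705/694⌋−⌊564/694⌋ = 1−0 = 1  ← one
n=5: ⌊846/694⌋−⌊705/694⌋ = 1−1 = 0
n=6: ⌊987/694⌋−⌊846/694⌋ = 1−1 = 0
n=7: ⌊1128/694⌋−⌊987/694⌋ = 1−1 = 0
n=8: ⌊1269/694⌋−⌊1128/694⌋ = 1−1 = 0
n=9: ⌊1410/694⌋−⌊1269/694⌋ = 2−1 = 1  ← one
n=10: ⌊1551/694⌋−⌊1410/694⌋ = 2−2 = 0
n=11: ⌊1692/694⌋−⌊1551/694⌋ = 2−2 = 0
n=12: ⌊1833/694⌋−⌊1692/694⌋ = 2−2 = 0
n=13: ⌊1974/694⌋−⌊1833/694⌋ = 2−2 = 0
n=14: ⌊2115/694⌋−⌊1974/694⌋ = 3−2 = 1  ← one
n=15: ⌊2256/694⌋−⌊2115/694⌋ = 3−3 = 0
n=16: ⌊2397/694⌋−⌊2256/694⌋ = 3−3 = 0
n=17: ⌊2538/694⌋−⌊2397/694⌋ = 3−3 = 0
n=18: ⌊2679/694⌋−⌊2538/694⌋ = 3−3 = 0
n=19: ⌊2820/694⌋−⌊2679/694⌋ = 4−3 = 1  ← one
n=20: ⌊2961/694⌋−⌊2820/694⌋ = 4−4 = 0
n=21: ⌊3102/694⌋−⌊2961/694⌋ = 4−4 = 0
n=22: ⌊3243/694⌋−⌊3102/694⌋ = 4−4 = 0
n=23: ⌊3384/694⌋−⌊3243/694⌋ = 4−4 = 0
n=24: ⌊3525/694⌋−⌊3384/694⌋ = 5−4 = 1  ← one
positions of the first 5 ones: 4 9 14 19 24

4 9 14 19 24


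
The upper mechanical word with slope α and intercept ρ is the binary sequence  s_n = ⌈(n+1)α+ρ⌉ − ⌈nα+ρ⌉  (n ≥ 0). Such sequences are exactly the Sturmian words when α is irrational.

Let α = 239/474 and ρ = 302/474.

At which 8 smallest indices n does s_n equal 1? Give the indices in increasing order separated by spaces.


n=0: ⌈541/474⌉−⌈302/474⌉ = 2−1 = 1  ← one
n=1: ⌈780/474⌉−⌈541/474⌉ = 2−2 = 0
n=2: ⌈1019/474⌉−⌈780/474⌉ = 3−2 = 1  ← one
n=3: ⌈1258/474⌉−⌈1019/474⌉ = 3−3 = 0
n=4: ⌈1497/474⌉−⌈1258/474⌉ = 4−3 = 1  ← one
n=5: ⌈1736/474⌉−⌈1497/474⌉ = 4−4 = 0
n=6: ⌈1975/474⌉−⌈1736/474⌉ = 5−4 = 1  ← one
n=7: ⌈2214/474⌉−⌈1975/474⌉ = 5−5 = 0
n=8: ⌈2453/474⌉−⌈2214/474⌉ = 6−5 = 1  ← one
n=9: ⌈2692/474⌉−⌈2453/474⌉ = 6−6 = 0
n=10: ⌈2931/474⌉−⌈2692/474⌉ = 7−6 = 1  ← one
n=11: ⌈3170/474⌉−⌈2931/474⌉ = 7−7 = 0
n=12: ⌈3409/474⌉−⌈3170/474⌉ = 8−7 = 1  ← one
n=13: ⌈3648/474⌉−⌈3409/474⌉ = 8−8 = 0
n=14: ⌈3887/474⌉−⌈3648/474⌉ = 9−8 = 1  ← one
positions of the first 8 ones: 0 2 4 6 8 10 12 14

0 2 4 6 8 10 12 14


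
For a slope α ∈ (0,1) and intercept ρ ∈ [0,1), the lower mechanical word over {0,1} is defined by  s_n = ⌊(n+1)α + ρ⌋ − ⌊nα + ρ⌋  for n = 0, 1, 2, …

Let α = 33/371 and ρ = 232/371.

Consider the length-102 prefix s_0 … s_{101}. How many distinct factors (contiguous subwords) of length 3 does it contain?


t_n = ⌊(n·33+232)/371⌋ for n = 0 … 102:
  n=0…9: ⌊232/371⌋=0 ⌊265/371⌋=0 ⌊298/371⌋=0 ⌊331/371⌋=0 ⌊364/371⌋=0 ⌊397/371⌋=1 ⌊430/371⌋=1 ⌊463/371⌋=1 ⌊496/371⌋=1 ⌊529/371⌋=1
  n=10…19: ⌊562/371⌋=1 ⌊595/371⌋=1 ⌊628/371⌋=1 ⌊661/371⌋=1 ⌊694/371⌋=1 ⌊727/371⌋=1 ⌊760/371⌋=2 ⌊793/371⌋=2 ⌊826/371⌋=2 ⌊859/371⌋=2
  n=20…29: ⌊892/371⌋=2 ⌊925/371⌋=2 ⌊958/371⌋=2 ⌊991/371⌋=2 ⌊1024/371⌋=2 ⌊1057/371⌋=2 ⌊1090/371⌋=2 ⌊1123/371⌋=3 ⌊1156/371⌋=3 ⌊1189/371⌋=3
  n=30…39: ⌊1222/371⌋=3 ⌊1255/371⌋=3 ⌊1288/371⌋=3 ⌊1321/371⌋=3 ⌊1354/371⌋=3 ⌊1387/371⌋=3 ⌊1420/371⌋=3 ⌊1453/371⌋=3 ⌊1486/371⌋=4 ⌊1519/371⌋=4
  n=40…49: ⌊1552/371⌋=4 ⌊1585/371⌋=4 ⌊1618/371⌋=4 ⌊1651/371⌋=4 ⌊1684/371⌋=4 ⌊1717/371⌋=4 ⌊1750/371⌋=4 ⌊1783/371⌋=4 ⌊1816/371⌋=4 ⌊1849/371⌋=4
  n=50…59: ⌊1882/371⌋=5 ⌊1915/371⌋=5 ⌊1948/371⌋=5 ⌊1981/371⌋=5 ⌊2014/371⌋=5 ⌊2047/371⌋=5 ⌊2080/371⌋=5 ⌊2113/371⌋=5 ⌊2146/371⌋=5 ⌊2179/371⌋=5
  n=60…69: ⌊2212/371⌋=5 ⌊2245/371⌋=6 ⌊2278/371⌋=6 ⌊2311/371⌋=6 ⌊2344/371⌋=6 ⌊2377/371⌋=6 ⌊2410/371⌋=6 ⌊2443/371⌋=6 ⌊2476/371⌋=6 ⌊2509/371⌋=6
  n=70…79: ⌊2542/371⌋=6 ⌊2575/371⌋=6 ⌊2608/371⌋=7 ⌊2641/371⌋=7 ⌊2674/371⌋=7 ⌊2707/371⌋=7 ⌊2740/371⌋=7 ⌊2773/371⌋=7 ⌊2806/371⌋=7 ⌊2839/371⌋=7
  n=80…89: ⌊2872/371⌋=7 ⌊2905/371⌋=7 ⌊2938/371⌋=7 ⌊2971/371⌋=8 ⌊3004/371⌋=8 ⌊3037/371⌋=8 ⌊3070/371⌋=8 ⌊3103/371⌋=8 ⌊3136/371⌋=8 ⌊3169/371⌋=8
  n=90…99: ⌊3202/371⌋=8 ⌊3235/371⌋=8 ⌊3268/371⌋=8 ⌊3301/371⌋=8 ⌊3334/371⌋=8 ⌊3367/371⌋=9 ⌊3400/371⌋=9 ⌊3433/371⌋=9 ⌊3466/371⌋=9 ⌊3499/371⌋=9
  n=100…102: ⌊3532/371⌋=9 ⌊3565/371⌋=9 ⌊3598/371⌋=9
s_n = t_(n+1) − t_n for n = 0 … 101 gives
prefix = 000010000000000100000000001000000000010000000000010000000000100000000001000000000010000000000010000000
slide a length-3 window over [0..2] … [99..101] (100 windows); first occurrence of each distinct factor:
  [  0..  2] 000
  [  2..  4] 001
  [  3..  5] 010
  [  4..  6] 100
  (the other 96 windows repeat one of these)
distinct factors: {000, 001, 010, 100}
count = 4  (Sturmian bound for length 3 is 4)

4


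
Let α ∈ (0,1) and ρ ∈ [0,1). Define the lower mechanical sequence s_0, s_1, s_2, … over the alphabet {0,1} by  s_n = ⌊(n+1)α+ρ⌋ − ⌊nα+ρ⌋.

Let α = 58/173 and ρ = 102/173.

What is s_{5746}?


(n+1)α + ρ = (5747·58 + 102) / 173 = 333428/173
nα + ρ     = (5746·58 + 102) / 173 = 333370/173
⌊333428/173⌋ = 1927,  ⌊333370/173⌋ = 1926
s_{5746} = 1927 − 1926 = 1

1


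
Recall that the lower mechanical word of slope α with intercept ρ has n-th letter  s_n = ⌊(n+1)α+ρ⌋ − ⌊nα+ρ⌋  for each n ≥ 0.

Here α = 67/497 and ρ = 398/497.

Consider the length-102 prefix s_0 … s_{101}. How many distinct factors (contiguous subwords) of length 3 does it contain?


t_n = ⌊(n·67+398)/497⌋ for n = 0 … 102:
  n=0…9: ⌊398/497⌋=0 ⌊465/497⌋=0 ⌊532/497⌋=1 ⌊599/497⌋=1 ⌊666/497⌋=1 ⌊733/497⌋=1 ⌊800/497⌋=1 ⌊867/497⌋=1 ⌊934/497⌋=1 ⌊1001/497⌋=2
  n=10…19: ⌊1068/497⌋=2 ⌊1135/497⌋=2 ⌊1202/497⌋=2 ⌊1269/497⌋=2 ⌊1336/497⌋=2 ⌊1403/497⌋=2 ⌊1470/497⌋=2 ⌊1537/497⌋=3 ⌊1604/497⌋=3 ⌊1671/497⌋=3
  n=20…29: ⌊1738/497⌋=3 ⌊1805/497⌋=3 ⌊1872/497⌋=3 ⌊1939/497⌋=3 ⌊2006/497⌋=4 ⌊2073/497⌋=4 ⌊2140/497⌋=4 ⌊2207/497⌋=4 ⌊2274/497⌋=4 ⌊2341/497⌋=4
  n=30…39: ⌊2408/497⌋=4 ⌊2475/497⌋=4 ⌊2542/497⌋=5 ⌊2609/497⌋=5 ⌊2676/497⌋=5 ⌊2743/497⌋=5 ⌊2810/497⌋=5 ⌊2877/497⌋=5 ⌊2944/497⌋=5 ⌊3011/497⌋=6
  n=40…49: ⌊3078/497⌋=6 ⌊3145/497⌋=6 ⌊3212/497⌋=6 ⌊3279/497⌋=6 ⌊3346/497⌋=6 ⌊3413/497⌋=6 ⌊3480/497⌋=7 ⌊3547/497⌋=7 ⌊3614/497⌋=7 ⌊3681/497⌋=7
  n=50…59: ⌊3748/497⌋=7 ⌊3815/497⌋=7 ⌊3882/497⌋=7 ⌊3949/497⌋=7 ⌊4016/497⌋=8 ⌊4083/497⌋=8 ⌊4150/497⌋=8 ⌊4217/497⌋=8 ⌊4284/497⌋=8 ⌊4351/497⌋=8
  n=60…69: ⌊4418/497⌋=8 ⌊4485/497⌋=9 ⌊4552/497⌋=9 ⌊4619/497⌋=9 ⌊4686/497⌋=9 ⌊4753/497⌋=9 ⌊4820/497⌋=9 ⌊4887/497⌋=9 ⌊4954/497⌋=9 ⌊5021/497⌋=10
  n=70…79: ⌊5088/497⌋=10 ⌊5155/497⌋=10 ⌊5222/497⌋=10 ⌊5289/497⌋=10 ⌊5356/497⌋=10 ⌊5423/497⌋=10 ⌊5490/497⌋=11 ⌊5557/497⌋=11 ⌊5624/497⌋=11 ⌊5691/497⌋=11
  n=80…89: ⌊5758/497⌋=11 ⌊5825/497⌋=11 ⌊5892/497⌋=11 ⌊5959/497⌋=11 ⌊6026/497⌋=12 ⌊6093/497⌋=12 ⌊6160/497⌋=12 ⌊6227/497⌋=12 ⌊6294/497⌋=12 ⌊6361/497⌋=12
  n=90…99: ⌊6428/497⌋=12 ⌊6495/497⌋=13 ⌊6562/497⌋=13 ⌊6629/497⌋=13 ⌊6696/497⌋=13 ⌊6763/497⌋=13 ⌊6830/497⌋=13 ⌊6897/497⌋=13 ⌊6964/497⌋=14 ⌊7031/497⌋=14
  n=100…102: ⌊7098/497⌋=14 ⌊7165/497⌋=14 ⌊7232/497⌋=14
s_n = t_(n+1) − t_n for n = 0 … 101 gives
prefix = 010000001000000010000001000000010000001000000100000001000000100000001000000100000001000000100000010000
slide a length-3 window over [0..2] … [99..101] (100 windows); first occurrence of each distinct factor:
  [  0..  2] 010
  [  1..  3] 100
  [  2..  4] 000
  [  6..  8] 001
  (the other 96 windows repeat one of these)
distinct factors: {000, 001, 010, 100}
count = 4  (Sturmian bound for length 3 is 4)

4


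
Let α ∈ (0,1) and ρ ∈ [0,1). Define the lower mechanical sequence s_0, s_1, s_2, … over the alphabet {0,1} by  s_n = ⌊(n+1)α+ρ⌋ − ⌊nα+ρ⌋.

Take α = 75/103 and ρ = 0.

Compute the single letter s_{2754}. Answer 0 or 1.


1

(n+1)α + ρ = (2755·75) / 103 = 206625/103
nα + ρ     = (2754·75) / 103 = 206550/103
⌊206625/103⌋ = 2006,  ⌊206550/103⌋ = 2005
s_{2754} = 2006 − 2005 = 1


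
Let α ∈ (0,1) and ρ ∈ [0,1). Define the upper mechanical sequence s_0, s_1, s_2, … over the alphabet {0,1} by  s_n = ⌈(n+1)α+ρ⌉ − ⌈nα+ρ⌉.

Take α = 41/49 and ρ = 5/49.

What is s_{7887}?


1

(n+1)α + ρ = (7888·41 + 5) / 49 = 323413/49
nα + ρ     = (7887·41 + 5) / 49 = 323372/49
⌈323413/49⌉ = 6601,  ⌈323372/49⌉ = 6600
s_{7887} = 6601 − 6600 = 1


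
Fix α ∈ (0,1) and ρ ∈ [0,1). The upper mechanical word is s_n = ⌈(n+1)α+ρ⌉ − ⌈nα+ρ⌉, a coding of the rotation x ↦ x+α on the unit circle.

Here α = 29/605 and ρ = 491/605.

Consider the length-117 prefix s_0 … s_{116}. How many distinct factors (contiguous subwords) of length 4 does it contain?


5

t_n = ⌈(n·29+491)/605⌉ for n = 0 … 117:
  n=0…9: ⌈491/605⌉=1 ⌈520/605⌉=1 ⌈549/605⌉=1 ⌈578/605⌉=1 ⌈607/605⌉=2 ⌈636/605⌉=2 ⌈665/605⌉=2 ⌈694/605⌉=2 ⌈723/605⌉=2 ⌈752/605⌉=2
  n=10…19: ⌈781/605⌉=2 ⌈810/605⌉=2 ⌈839/605⌉=2 ⌈868/605⌉=2 ⌈897/605⌉=2 ⌈926/605⌉=2 ⌈955/605⌉=2 ⌈984/605⌉=2 ⌈1013/605⌉=2 ⌈1042/605⌉=2
  n=20…29: ⌈1071/605⌉=2 ⌈1100/605⌉=2 ⌈1129/605⌉=2 ⌈1158/605⌉=2 ⌈1187/605⌉=2 ⌈1216/605⌉=3 ⌈1245/605⌉=3 ⌈1274/605⌉=3 ⌈1303/605⌉=3 ⌈1332/605⌉=3
  n=30…39: ⌈1361/605⌉=3 ⌈1390/605⌉=3 ⌈1419/605⌉=3 ⌈1448/605⌉=3 ⌈1477/605⌉=3 ⌈1506/605⌉=3 ⌈1535/605⌉=3 ⌈1564/605⌉=3 ⌈1593/605⌉=3 ⌈1622/605⌉=3
  n=40…49: ⌈1651/605⌉=3 ⌈1680/605⌉=3 ⌈1709/605⌉=3 ⌈1738/605⌉=3 ⌈1767/605⌉=3 ⌈1796/605⌉=3 ⌈1825/605⌉=4 ⌈1854/605⌉=4 ⌈1883/605⌉=4 ⌈1912/605⌉=4
  n=50…59: ⌈1941/605⌉=4 ⌈1970/605⌉=4 ⌈1999/605⌉=4 ⌈2028/605⌉=4 ⌈2057/605⌉=4 ⌈2086/605⌉=4 ⌈2115/605⌉=4 ⌈2144/605⌉=4 ⌈2173/605⌉=4 ⌈2202/605⌉=4
  n=60…69: ⌈2231/605⌉=4 ⌈2260/605⌉=4 ⌈2289/605⌉=4 ⌈2318/605⌉=4 ⌈2347/605⌉=4 ⌈2376/605⌉=4 ⌈2405/605⌉=4 ⌈2434/605⌉=5 ⌈2463/605⌉=5 ⌈2492/605⌉=5
  n=70…79: ⌈2521/605⌉=5 ⌈2550/605⌉=5 ⌈2579/605⌉=5 ⌈2608/605⌉=5 ⌈2637/605⌉=5 ⌈2666/605⌉=5 ⌈2695/605⌉=5 ⌈2724/605⌉=5 ⌈2753/605⌉=5 ⌈2782/605⌉=5
  n=80…89: ⌈2811/605⌉=5 ⌈2840/605⌉=5 ⌈2869/605⌉=5 ⌈2898/605⌉=5 ⌈2927/605⌉=5 ⌈2956/605⌉=5 ⌈2985/605⌉=5 ⌈3014/605⌉=5 ⌈3043/605⌉=6 ⌈3072/605⌉=6
  n=90…99: ⌈3101/605⌉=6 ⌈3130/605⌉=6 ⌈3159/605⌉=6 ⌈3188/605⌉=6 ⌈3217/605⌉=6 ⌈3246/605⌉=6 ⌈3275/605⌉=6 ⌈3304/605⌉=6 ⌈3333/605⌉=6 ⌈3362/605⌉=6
  n=100…109: ⌈3391/605⌉=6 ⌈3420/605⌉=6 ⌈3449/605⌉=6 ⌈3478/605⌉=6 ⌈3507/605⌉=6 ⌈3536/605⌉=6 ⌈3565/605⌉=6 ⌈3594/605⌉=6 ⌈3623/605⌉=6 ⌈3652/605⌉=7
  n=110…117: ⌈3681/605⌉=7 ⌈3710/605⌉=7 ⌈3739/605⌉=7 ⌈3768/605⌉=7 ⌈3797/605⌉=7 ⌈3826/605⌉=7 ⌈3855/605⌉=7 ⌈3884/605⌉=7
s_n = t_(n+1) − t_n for n = 0 … 116 gives
prefix = 000100000000000000000000100000000000000000000100000000000000000000100000000000000000000100000000000000000000100000000
slide a length-4 window over [0..3] … [113..116] (114 windows); first occurrence of each distinct factor:
  [  0..  3] 0001
  [  1..  4] 0010
  [  2..  5] 0100
  [  3..  6] 1000
  [  4..  7] 0000
  (the other 109 windows repeat one of these)
distinct factors: {0000, 0001, 0010, 0100, 1000}
count = 5  (Sturmian bound for length 4 is 5)


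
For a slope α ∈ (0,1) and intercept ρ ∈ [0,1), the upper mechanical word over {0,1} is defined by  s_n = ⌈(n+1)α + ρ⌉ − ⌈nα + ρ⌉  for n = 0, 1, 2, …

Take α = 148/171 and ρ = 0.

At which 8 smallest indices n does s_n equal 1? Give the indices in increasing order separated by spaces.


0 1 2 3 4 5 6 8

n=0: ⌈148/171⌉−⌈0/171⌉ = 1−0 = 1  ← one
n=1: ⌈296/171⌉−⌈148/171⌉ = 2−1 = 1  ← one
n=2: ⌈444/171⌉−⌈296/171⌉ = 3−2 = 1  ← one
n=3: ⌈592/171⌉−⌈444/171⌉ = 4−3 = 1  ← one
n=4: ⌈740/171⌉−⌈592/171⌉ = 5−4 = 1  ← one
n=5: ⌈888/171⌉−⌈740/171⌉ = 6−5 = 1  ← one
n=6: ⌈1036/171⌉−⌈888/171⌉ = 7−6 = 1  ← one
n=7: ⌈1184/171⌉−⌈1036/171⌉ = 7−7 = 0
n=8: ⌈1332/171⌉−⌈1184/171⌉ = 8−7 = 1  ← one
positions of the first 8 ones: 0 1 2 3 4 5 6 8


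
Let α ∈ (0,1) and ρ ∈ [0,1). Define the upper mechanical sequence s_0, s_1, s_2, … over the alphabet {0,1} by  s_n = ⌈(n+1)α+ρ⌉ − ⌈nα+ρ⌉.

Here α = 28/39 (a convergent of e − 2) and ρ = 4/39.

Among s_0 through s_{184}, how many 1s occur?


#1s = Σ_{n=0}^{184} s_n = Σ_{n=0}^{184} (⌈(n+1)α+ρ⌉ − ⌈nα+ρ⌉)
the sum telescopes: every ⌈nα+ρ⌉ with 0 < n < 185 appears once with + and once with −, leaving ⌈185α+ρ⌉ − ⌈0·α+ρ⌉
185α + ρ = (185·28 + 4) / 39 = 5184/39
ρ = 4/39
⌈5184/39⌉ = 133,  ⌈4/39⌉ = 1
#1s = 133 − 1 = 132

132


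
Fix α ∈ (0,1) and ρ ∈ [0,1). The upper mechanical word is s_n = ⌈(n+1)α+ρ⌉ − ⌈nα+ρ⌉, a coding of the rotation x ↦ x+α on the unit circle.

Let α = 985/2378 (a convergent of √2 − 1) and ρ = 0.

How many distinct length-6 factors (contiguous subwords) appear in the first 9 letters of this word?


4

t_n = ⌈(n·985)/2378⌉ for n = 0 … 9:
  n=0…9: ⌈0/2378⌉=0 ⌈985/2378⌉=1 ⌈1970/2378⌉=1 ⌈2955/2378⌉=2 ⌈3940/2378⌉=2 ⌈4925/2378⌉=3 ⌈5910/2378⌉=3 ⌈6895/2378⌉=3 ⌈7880/2378⌉=4 ⌈8865/2378⌉=4
s_n = t_(n+1) − t_n for n = 0 … 8 gives
prefix = 101010010
slide a length-6 window over [0..5] … [3..8] (4 windows); first occurrence of each distinct factor:
  [  0..  5] 101010
  [  1..  6] 010100
  [  2..  7] 101001
  [  3..  8] 010010
distinct factors: {010010, 010100, 101001, 101010}
count = 4  (Sturmian bound for length 6 is 7)


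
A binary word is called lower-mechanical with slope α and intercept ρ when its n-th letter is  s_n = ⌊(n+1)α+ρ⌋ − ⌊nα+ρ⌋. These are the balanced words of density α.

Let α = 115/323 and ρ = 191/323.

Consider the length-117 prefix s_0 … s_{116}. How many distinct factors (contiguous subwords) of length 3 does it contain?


t_n = ⌊(n·115+191)/323⌋ for n = 0 … 117:
  n=0…9: ⌊191/323⌋=0 ⌊306/323⌋=0 ⌊421/323⌋=1 ⌊536/323⌋=1 ⌊651/323⌋=2 ⌊766/323⌋=2 ⌊881/323⌋=2 ⌊996/323⌋=3 ⌊1111/323⌋=3 ⌊1226/323⌋=3
  n=10…19: ⌊1341/323⌋=4 ⌊1456/323⌋=4 ⌊1571/323⌋=4 ⌊1686/323⌋=5 ⌊1801/323⌋=5 ⌊1916/323⌋=5 ⌊2031/323⌋=6 ⌊2146/323⌋=6 ⌊2261/323⌋=7 ⌊2376/323⌋=7
  n=20…29: ⌊2491/323⌋=7 ⌊2606/323⌋=8 ⌊2721/323⌋=8 ⌊2836/323⌋=8 ⌊2951/323⌋=9 ⌊3066/323⌋=9 ⌊3181/323⌋=9 ⌊3296/323⌋=10 ⌊3411/323⌋=10 ⌊3526/323⌋=10
  n=30…39: ⌊3641/323⌋=11 ⌊3756/323⌋=11 ⌊3871/323⌋=11 ⌊3986/323⌋=12 ⌊4101/323⌋=12 ⌊4216/323⌋=13 ⌊4331/323⌋=13 ⌊4446/323⌋=13 ⌊4561/323⌋=14 ⌊4676/323⌋=14
  n=40…49: ⌊4791/323⌋=14 ⌊4906/323⌋=15 ⌊5021/323⌋=15 ⌊5136/323⌋=15 ⌊5251/323⌋=16 ⌊5366/323⌋=16 ⌊5481/323⌋=16 ⌊5596/323⌋=17 ⌊5711/323⌋=17 ⌊5826/323⌋=18
  n=50…59: ⌊5941/323⌋=18 ⌊6056/323⌋=18 ⌊6171/323⌋=19 ⌊6286/323⌋=19 ⌊6401/323⌋=19 ⌊6516/323⌋=20 ⌊6631/323⌋=20 ⌊6746/323⌋=20 ⌊6861/323⌋=21 ⌊6976/323⌋=21
  n=60…69: ⌊7091/323⌋=21 ⌊7206/323⌋=22 ⌊7321/323⌋=22 ⌊7436/323⌋=23 ⌊7551/323⌋=23 ⌊7666/323⌋=23 ⌊7781/323⌋=24 ⌊7896/323⌋=24 ⌊8011/323⌋=24 ⌊8126/323⌋=25
  n=70…79: ⌊8241/323⌋=25 ⌊8356/323⌋=25 ⌊8471/323⌋=26 ⌊8586/323⌋=26 ⌊8701/323⌋=26 ⌊8816/323⌋=27 ⌊8931/323⌋=27 ⌊9046/323⌋=28 ⌊9161/323⌋=28 ⌊9276/323⌋=28
  n=80…89: ⌊9391/323⌋=29 ⌊9506/323⌋=29 ⌊9621/323⌋=29 ⌊9736/323⌋=30 ⌊9851/323⌋=30 ⌊9966/323⌋=30 ⌊10081/323⌋=31 ⌊10196/323⌋=31 ⌊10311/323⌋=31 ⌊10426/323⌋=32
  n=90…99: ⌊10541/323⌋=32 ⌊10656/323⌋=32 ⌊10771/323⌋=33 ⌊10886/323⌋=33 ⌊11001/323⌋=34 ⌊11116/323⌋=34 ⌊11231/323⌋=34 ⌊11346/323⌋=35 ⌊11461/323⌋=35 ⌊11576/323⌋=35
  n=100…109: ⌊11691/323⌋=36 ⌊11806/323⌋=36 ⌊11921/323⌋=36 ⌊12036/323⌋=37 ⌊12151/323⌋=37 ⌊12266/323⌋=37 ⌊12381/323⌋=38 ⌊12496/323⌋=38 ⌊12611/323⌋=39 ⌊12726/323⌋=39
  n=110…117: ⌊12841/323⌋=39 ⌊12956/323⌋=40 ⌊13071/323⌋=40 ⌊13186/323⌋=40 ⌊13301/323⌋=41 ⌊13416/323⌋=41 ⌊13531/323⌋=41 ⌊13646/323⌋=42
s_n = t_(n+1) − t_n for n = 0 … 116 gives
prefix = 010100100100100101001001001001001010010010010010100100100100101001001001001010010010010010010100100100100101001001001
slide a length-3 window over [0..2] … [114..116] (115 windows); first occurrence of each distinct factor:
  [  0..  2] 010
  [  1..  3] 101
  [  3..  5] 100
  [  4..  6] 001
  (the other 111 windows repeat one of these)
distinct factors: {001, 010, 100, 101}
count = 4  (Sturmian bound for length 3 is 4)

4


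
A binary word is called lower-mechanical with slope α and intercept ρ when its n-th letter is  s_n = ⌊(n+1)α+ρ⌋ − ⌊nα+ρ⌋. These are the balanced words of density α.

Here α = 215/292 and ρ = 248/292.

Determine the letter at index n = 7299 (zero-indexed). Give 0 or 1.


0

(n+1)α + ρ = (7300·215 + 248) / 292 = 1569748/292
nα + ρ     = (7299·215 + 248) / 292 = 1569533/292
⌊1569748/292⌋ = 5375,  ⌊1569533/292⌋ = 5375
s_{7299} = 5375 − 5375 = 0


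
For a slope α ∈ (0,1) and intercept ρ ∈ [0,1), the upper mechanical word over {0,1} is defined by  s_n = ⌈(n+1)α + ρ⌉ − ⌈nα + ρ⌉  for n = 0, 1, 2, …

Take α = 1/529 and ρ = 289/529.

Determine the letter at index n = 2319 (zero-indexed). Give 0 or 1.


(n+1)α + ρ = (2320·1 + 289) / 529 = 2609/529
nα + ρ     = (2319·1 + 289) / 529 = 2608/529
⌈2609/529⌉ = 5,  ⌈2608/529⌉ = 5
s_{2319} = 5 − 5 = 0

0


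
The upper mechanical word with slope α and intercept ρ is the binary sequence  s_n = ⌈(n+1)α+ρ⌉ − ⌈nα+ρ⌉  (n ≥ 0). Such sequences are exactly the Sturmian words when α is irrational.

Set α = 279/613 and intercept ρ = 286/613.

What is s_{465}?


0

(n+1)α + ρ = (466·279 + 286) / 613 = 130300/613
nα + ρ     = (465·279 + 286) / 613 = 130021/613
⌈130300/613⌉ = 213,  ⌈130021/613⌉ = 213
s_{465} = 213 − 213 = 0


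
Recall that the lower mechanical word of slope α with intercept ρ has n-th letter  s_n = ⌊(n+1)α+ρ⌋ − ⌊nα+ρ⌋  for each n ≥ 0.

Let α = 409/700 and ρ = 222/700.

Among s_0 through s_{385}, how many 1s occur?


225

#1s = Σ_{n=0}^{385} s_n = Σ_{n=0}^{385} (⌊(n+1)α+ρ⌋ − ⌊nα+ρ⌋)
the sum telescopes: every ⌊nα+ρ⌋ with 0 < n < 386 appears once with + and once with −, leaving ⌊386α+ρ⌋ − ⌊0·α+ρ⌋
386α + ρ = (386·409 + 222) / 700 = 158096/700
ρ = 222/700
⌊158096/700⌋ = 225,  ⌊222/700⌋ = 0
#1s = 225 − 0 = 225


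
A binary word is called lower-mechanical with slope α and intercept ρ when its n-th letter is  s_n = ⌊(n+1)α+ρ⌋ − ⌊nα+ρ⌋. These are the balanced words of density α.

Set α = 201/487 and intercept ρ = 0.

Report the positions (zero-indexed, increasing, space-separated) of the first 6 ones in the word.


2 4 7 9 12 14

n=0: ⌊201/487⌋−⌊0/487⌋ = 0−0 = 0
n=1: ⌊402/487⌋−⌊201/487⌋ = 0−0 = 0
n=2: ⌊603/487⌋−⌊402/487⌋ = 1−0 = 1  ← one
n=3: ⌊804/487⌋−⌊603/487⌋ = 1−1 = 0
n=4: ⌊1005/487⌋−⌊804/487⌋ = 2−1 = 1  ← one
n=5: ⌊1206/487⌋−⌊1005/487⌋ = 2−2 = 0
n=6: ⌊1407/487⌋−⌊1206/487⌋ = 2−2 = 0
n=7: ⌊1608/487⌋−⌊1407/487⌋ = 3−2 = 1  ← one
n=8: ⌊1809/487⌋−⌊1608/487⌋ = 3−3 = 0
n=9: ⌊2010/487⌋−⌊1809/487⌋ = 4−3 = 1  ← one
n=10: ⌊2211/487⌋−⌊2010/487⌋ = 4−4 = 0
n=11: ⌊2412/487⌋−⌊2211/487⌋ = 4−4 = 0
n=12: ⌊2613/487⌋−⌊2412/487⌋ = 5−4 = 1  ← one
n=13: ⌊2814/487⌋−⌊2613/487⌋ = 5−5 = 0
n=14: ⌊3015/487⌋−⌊2814/487⌋ = 6−5 = 1  ← one
positions of the first 6 ones: 2 4 7 9 12 14


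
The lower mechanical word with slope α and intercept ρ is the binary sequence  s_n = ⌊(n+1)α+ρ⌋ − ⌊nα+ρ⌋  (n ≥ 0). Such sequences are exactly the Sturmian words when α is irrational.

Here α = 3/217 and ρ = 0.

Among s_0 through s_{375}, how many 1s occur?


#1s = Σ_{n=0}^{375} s_n = Σ_{n=0}^{375} (⌊(n+1)α+ρ⌋ − ⌊nα+ρ⌋)
the sum telescopes: every ⌊nα+ρ⌋ with 0 < n < 376 appears once with + and once with −, leaving ⌊376α+ρ⌋ − ⌊0·α+ρ⌋
376α + ρ = (376·3) / 217 = 1128/217
ρ = 0/217
⌊1128/217⌋ = 5,  ⌊0/217⌋ = 0
#1s = 5 − 0 = 5

5


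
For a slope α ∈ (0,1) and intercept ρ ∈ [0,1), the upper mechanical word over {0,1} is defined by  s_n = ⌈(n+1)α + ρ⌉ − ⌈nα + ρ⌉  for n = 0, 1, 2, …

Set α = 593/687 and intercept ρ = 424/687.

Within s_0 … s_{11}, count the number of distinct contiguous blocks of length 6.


t_n = ⌈(n·593+424)/687⌉ for n = 0 … 12:
  n=0…9: ⌈424/687⌉=1 ⌈1017/687⌉=2 ⌈1610/687⌉=3 ⌈2203/687⌉=4 ⌈2796/687⌉=5 ⌈3389/687⌉=5 ⌈3982/687⌉=6 ⌈4575/687⌉=7 ⌈5168/687⌉=8 ⌈5761/687⌉=9
  n=10…12: ⌈6354/687⌉=10 ⌈6947/687⌉=11 ⌈7540/687⌉=11
s_n = t_(n+1) − t_n for n = 0 … 11 gives
prefix = 111101111110
slide a length-6 window over [0..5] … [6..11] (7 windows); first occurrence of each distinct factor:
  [  0..  5] 111101
  [  1..  6] 111011
  [  2..  7] 110111
  [  3..  8] 101111
  [  4..  9] 011111
  [  5.. 10] 111111
  [  6.. 11] 111110
distinct factors: {011111, 101111, 110111, 111011, 111101, 111110, 111111}
count = 7  (Sturmian bound for length 6 is 7)

7


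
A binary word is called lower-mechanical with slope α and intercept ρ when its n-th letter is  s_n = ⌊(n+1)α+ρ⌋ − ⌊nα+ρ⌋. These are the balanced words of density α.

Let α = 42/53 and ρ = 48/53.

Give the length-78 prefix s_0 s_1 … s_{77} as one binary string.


n=0: ⌊(1·42+48)/53⌋ − ⌊(0·42+48)/53⌋ = ⌊90/53⌋ − ⌊48/53⌋ = 1 − 0 = 1
n=1: ⌊(2·42+48)/53⌋ − ⌊(1·42+48)/53⌋ = ⌊132/53⌋ − ⌊90/53⌋ = 2 − 1 = 1
n=2: ⌊(3·42+48)/53⌋ − ⌊(2·42+48)/53⌋ = ⌊174/53⌋ − ⌊132/53⌋ = 3 − 2 = 1
n=3: ⌊(4·42+48)/53⌋ − ⌊(3·42+48)/53⌋ = ⌊216/53⌋ − ⌊174/53⌋ = 4 − 3 = 1
n=4: ⌊(5·42+48)/53⌋ − ⌊(4·42+48)/53⌋ = ⌊258/53⌋ − ⌊216/53⌋ = 4 − 4 = 0
n=5: ⌊(6·42+48)/53⌋ − ⌊(5·42+48)/53⌋ = ⌊300/53⌋ − ⌊258/53⌋ = 5 − 4 = 1
n=6: ⌊(7·42+48)/53⌋ − ⌊(6·42+48)/53⌋ = ⌊342/53⌋ − ⌊300/53⌋ = 6 − 5 = 1
n=7: ⌊(8·42+48)/53⌋ − ⌊(7·42+48)/53⌋ = ⌊384/53⌋ − ⌊342/53⌋ = 7 − 6 = 1
n=8: ⌊(9·42+48)/53⌋ − ⌊(8·42+48)/53⌋ = ⌊426/53⌋ − ⌊384/53⌋ = 8 − 7 = 1
n=9: ⌊(10·42+48)/53⌋ − ⌊(9·42+48)/53⌋ = ⌊468/53⌋ − ⌊426/53⌋ = 8 − 8 = 0
n=10: ⌊(11·42+48)/53⌋ − ⌊(10·42+48)/53⌋ = ⌊510/53⌋ − ⌊468/53⌋ = 9 − 8 = 1
n=11: ⌊(12·42+48)/53⌋ − ⌊(11·42+48)/53⌋ = ⌊552/53⌋ − ⌊510/53⌋ = 10 − 9 = 1
n=12: ⌊(13·42+48)/53⌋ − ⌊(12·42+48)/53⌋ = ⌊594/53⌋ − ⌊552/53⌋ = 11 − 10 = 1
n=13: ⌊(14·42+48)/53⌋ − ⌊(13·42+48)/53⌋ = ⌊636/53⌋ − ⌊594/53⌋ = 12 − 11 = 1
n=14: ⌊(15·42+48)/53⌋ − ⌊(14·42+48)/53⌋ = ⌊678/53⌋ − ⌊636/53⌋ = 12 − 12 = 0
n=15: ⌊(16·42+48)/53⌋ − ⌊(15·42+48)/53⌋ = ⌊720/53⌋ − ⌊678/53⌋ = 13 − 12 = 1
n=16: ⌊(17·42+48)/53⌋ − ⌊(16·42+48)/53⌋ = ⌊762/53⌋ − ⌊720/53⌋ = 14 − 13 = 1
n=17: ⌊(18·42+48)/53⌋ − ⌊(17·42+48)/53⌋ = ⌊804/53⌋ − ⌊762/53⌋ = 15 − 14 = 1
n=18: ⌊(19·42+48)/53⌋ − ⌊(18·42+48)/53⌋ = ⌊846/53⌋ − ⌊804/53⌋ = 15 − 15 = 0
n=19: ⌊(20·42+48)/53⌋ − ⌊(19·42+48)/53⌋ = ⌊888/53⌋ − ⌊846/53⌋ = 16 − 15 = 1
n=20: ⌊(21·42+48)/53⌋ − ⌊(20·42+48)/53⌋ = ⌊930/53⌋ − ⌊888/53⌋ = 17 − 16 = 1
n=21: ⌊(22·42+48)/53⌋ − ⌊(21·42+48)/53⌋ = ⌊972/53⌋ − ⌊930/53⌋ = 18 − 17 = 1
n=22: ⌊(23·42+48)/53⌋ − ⌊(22·42+48)/53⌋ = ⌊1014/53⌋ − ⌊972/53⌋ = 19 − 18 = 1
n=23: ⌊(24·42+48)/53⌋ − ⌊(23·42+48)/53⌋ = ⌊1056/53⌋ − ⌊1014/53⌋ = 19 − 19 = 0
n=24: ⌊(25·42+48)/53⌋ − ⌊(24·42+48)/53⌋ = ⌊1098/53⌋ − ⌊1056/53⌋ = 20 − 19 = 1
n=25: ⌊(26·42+48)/53⌋ − ⌊(25·42+48)/53⌋ = ⌊1140/53⌋ − ⌊1098/53⌋ = 21 − 20 = 1
n=26: ⌊(27·42+48)/53⌋ − ⌊(26·42+48)/53⌋ = ⌊1182/53⌋ − ⌊1140/53⌋ = 22 − 21 = 1
n=27: ⌊(28·42+48)/53⌋ − ⌊(27·42+48)/53⌋ = ⌊1224/53⌋ − ⌊1182/53⌋ = 23 − 22 = 1
n=28: ⌊(29·42+48)/53⌋ − ⌊(28·42+48)/53⌋ = ⌊1266/53⌋ − ⌊1224/53⌋ = 23 − 23 = 0
n=29: ⌊(30·42+48)/53⌋ − ⌊(29·42+48)/53⌋ = ⌊1308/53⌋ − ⌊1266/53⌋ = 24 − 23 = 1
n=30: ⌊(31·42+48)/53⌋ − ⌊(30·42+48)/53⌋ = ⌊1350/53⌋ − ⌊1308/53⌋ = 25 − 24 = 1
n=31: ⌊(32·42+48)/53⌋ − ⌊(31·42+48)/53⌋ = ⌊1392/53⌋ − ⌊1350/53⌋ = 26 − 25 = 1
n=32: ⌊(33·42+48)/53⌋ − ⌊(32·42+48)/53⌋ = ⌊1434/53⌋ − ⌊1392/53⌋ = 27 − 26 = 1
n=33: ⌊(34·42+48)/53⌋ − ⌊(33·42+48)/53⌋ = ⌊1476/53⌋ − ⌊1434/53⌋ = 27 − 27 = 0
n=34: ⌊(35·42+48)/53⌋ − ⌊(34·42+48)/53⌋ = ⌊1518/53⌋ − ⌊1476/53⌋ = 28 − 27 = 1
n=35: ⌊(36·42+48)/53⌋ − ⌊(35·42+48)/53⌋ = ⌊1560/53⌋ − ⌊1518/53⌋ = 29 − 28 = 1
n=36: ⌊(37·42+48)/53⌋ − ⌊(36·42+48)/53⌋ = ⌊1602/53⌋ − ⌊1560/53⌋ = 30 − 29 = 1
n=37: ⌊(38·42+48)/53⌋ − ⌊(37·42+48)/53⌋ = ⌊1644/53⌋ − ⌊1602/53⌋ = 31 − 30 = 1
n=38: ⌊(39·42+48)/53⌋ − ⌊(38·42+48)/53⌋ = ⌊1686/53⌋ − ⌊1644/53⌋ = 31 − 31 = 0
n=39: ⌊(40·42+48)/53⌋ − ⌊(39·42+48)/53⌋ = ⌊1728/53⌋ − ⌊1686/53⌋ = 32 − 31 = 1
n=40: ⌊(41·42+48)/53⌋ − ⌊(40·42+48)/53⌋ = ⌊1770/53⌋ − ⌊1728/53⌋ = 33 − 32 = 1
n=41: ⌊(42·42+48)/53⌋ − ⌊(41·42+48)/53⌋ = ⌊1812/53⌋ − ⌊1770/53⌋ = 34 − 33 = 1
n=42: ⌊(43·42+48)/53⌋ − ⌊(42·42+48)/53⌋ = ⌊1854/53⌋ − ⌊1812/53⌋ = 34 − 34 = 0
n=43: ⌊(44·42+48)/53⌋ − ⌊(43·42+48)/53⌋ = ⌊1896/53⌋ − ⌊1854/53⌋ = 35 − 34 = 1
n=44: ⌊(45·42+48)/53⌋ − ⌊(44·42+48)/53⌋ = ⌊1938/53⌋ − ⌊1896/53⌋ = 36 − 35 = 1
n=45: ⌊(46·42+48)/53⌋ − ⌊(45·42+48)/53⌋ = ⌊1980/53⌋ − ⌊1938/53⌋ = 37 − 36 = 1
n=46: ⌊(47·42+48)/53⌋ − ⌊(46·42+48)/53⌋ = ⌊2022/53⌋ − ⌊1980/53⌋ = 38 − 37 = 1
n=47: ⌊(48·42+48)/53⌋ − ⌊(47·42+48)/53⌋ = ⌊2064/53⌋ − ⌊2022/53⌋ = 38 − 38 = 0
n=48: ⌊(49·42+48)/53⌋ − ⌊(48·42+48)/53⌋ = ⌊2106/53⌋ − ⌊2064/53⌋ = 39 − 38 = 1
n=49: ⌊(50·42+48)/53⌋ − ⌊(49·42+48)/53⌋ = ⌊2148/53⌋ − ⌊2106/53⌋ = 40 − 39 = 1
n=50: ⌊(51·42+48)/53⌋ − ⌊(50·42+48)/53⌋ = ⌊2190/53⌋ − ⌊2148/53⌋ = 41 − 40 = 1
n=51: ⌊(52·42+48)/53⌋ − ⌊(51·42+48)/53⌋ = ⌊2232/53⌋ − ⌊2190/53⌋ = 42 − 41 = 1
n=52: ⌊(53·42+48)/53⌋ − ⌊(52·42+48)/53⌋ = ⌊2274/53⌋ − ⌊2232/53⌋ = 42 − 42 = 0
n=53: ⌊(54·42+48)/53⌋ − ⌊(53·42+48)/53⌋ = ⌊2316/53⌋ − ⌊2274/53⌋ = 43 − 42 = 1
n=54: ⌊(55·42+48)/53⌋ − ⌊(54·42+48)/53⌋ = ⌊2358/53⌋ − ⌊2316/53⌋ = 44 − 43 = 1
n=55: ⌊(56·42+48)/53⌋ − ⌊(55·42+48)/53⌋ = ⌊2400/53⌋ − ⌊2358/53⌋ = 45 − 44 = 1
n=56: ⌊(57·42+48)/53⌋ − ⌊(56·42+48)/53⌋ = ⌊2442/53⌋ − ⌊2400/53⌋ = 46 − 45 = 1
n=57: ⌊(58·42+48)/53⌋ − ⌊(57·42+48)/53⌋ = ⌊2484/53⌋ − ⌊2442/53⌋ = 46 − 46 = 0
n=58: ⌊(59·42+48)/53⌋ − ⌊(58·42+48)/53⌋ = ⌊2526/53⌋ − ⌊2484/53⌋ = 47 − 46 = 1
n=59: ⌊(60·42+48)/53⌋ − ⌊(59·42+48)/53⌋ = ⌊2568/53⌋ − ⌊2526/53⌋ = 48 − 47 = 1
n=60: ⌊(61·42+48)/53⌋ − ⌊(60·42+48)/53⌋ = ⌊2610/53⌋ − ⌊2568/53⌋ = 49 − 48 = 1
n=61: ⌊(62·42+48)/53⌋ − ⌊(61·42+48)/53⌋ = ⌊2652/53⌋ − ⌊2610/53⌋ = 50 − 49 = 1
n=62: ⌊(63·42+48)/53⌋ − ⌊(62·42+48)/53⌋ = ⌊2694/53⌋ − ⌊2652/53⌋ = 50 − 50 = 0
n=63: ⌊(64·42+48)/53⌋ − ⌊(63·42+48)/53⌋ = ⌊2736/53⌋ − ⌊2694/53⌋ = 51 − 50 = 1
n=64: ⌊(65·42+48)/53⌋ − ⌊(64·42+48)/53⌋ = ⌊2778/53⌋ − ⌊2736/53⌋ = 52 − 51 = 1
n=65: ⌊(66·42+48)/53⌋ − ⌊(65·42+48)/53⌋ = ⌊2820/53⌋ − ⌊2778/53⌋ = 53 − 52 = 1
n=66: ⌊(67·42+48)/53⌋ − ⌊(66·42+48)/53⌋ = ⌊2862/53⌋ − ⌊2820/53⌋ = 54 − 53 = 1
n=67: ⌊(68·42+48)/53⌋ − ⌊(67·42+48)/53⌋ = ⌊2904/53⌋ − ⌊2862/53⌋ = 54 − 54 = 0
n=68: ⌊(69·42+48)/53⌋ − ⌊(68·42+48)/53⌋ = ⌊2946/53⌋ − ⌊2904/53⌋ = 55 − 54 = 1
n=69: ⌊(70·42+48)/53⌋ − ⌊(69·42+48)/53⌋ = ⌊2988/53⌋ − ⌊2946/53⌋ = 56 − 55 = 1
n=70: ⌊(71·42+48)/53⌋ − ⌊(70·42+48)/53⌋ = ⌊3030/53⌋ − ⌊2988/53⌋ = 57 − 56 = 1
n=71: ⌊(72·42+48)/53⌋ − ⌊(71·42+48)/53⌋ = ⌊3072/53⌋ − ⌊3030/53⌋ = 57 − 57 = 0
n=72: ⌊(73·42+48)/53⌋ − ⌊(72·42+48)/53⌋ = ⌊3114/53⌋ − ⌊3072/53⌋ = 58 − 57 = 1
n=73: ⌊(74·42+48)/53⌋ − ⌊(73·42+48)/53⌋ = ⌊3156/53⌋ − ⌊3114/53⌋ = 59 − 58 = 1
n=74: ⌊(75·42+48)/53⌋ − ⌊(74·42+48)/53⌋ = ⌊3198/53⌋ − ⌊3156/53⌋ = 60 − 59 = 1
n=75: ⌊(76·42+48)/53⌋ − ⌊(75·42+48)/53⌋ = ⌊3240/53⌋ − ⌊3198/53⌋ = 61 − 60 = 1
n=76: ⌊(77·42+48)/53⌋ − ⌊(76·42+48)/53⌋ = ⌊3282/53⌋ − ⌊3240/53⌋ = 61 − 61 = 0
n=77: ⌊(78·42+48)/53⌋ − ⌊(77·42+48)/53⌋ = ⌊3324/53⌋ − ⌊3282/53⌋ = 62 − 61 = 1

111101111011110111011110111101111011110111011110111101111011110111101110111101


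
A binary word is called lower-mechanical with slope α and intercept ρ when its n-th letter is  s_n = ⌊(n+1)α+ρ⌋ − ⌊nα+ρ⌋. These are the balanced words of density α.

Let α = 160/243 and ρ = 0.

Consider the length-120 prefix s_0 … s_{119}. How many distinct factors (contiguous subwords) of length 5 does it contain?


6

t_n = ⌊(n·160)/243⌋ for n = 0 … 120:
  n=0…9: ⌊0/243⌋=0 ⌊160/243⌋=0 ⌊320/243⌋=1 ⌊480/243⌋=1 ⌊640/243⌋=2 ⌊800/243⌋=3 ⌊960/243⌋=3 ⌊1120/243⌋=4 ⌊1280/243⌋=5 ⌊1440/243⌋=5
  n=10…19: ⌊1600/243⌋=6 ⌊1760/243⌋=7 ⌊1920/243⌋=7 ⌊2080/243⌋=8 ⌊2240/243⌋=9 ⌊2400/243⌋=9 ⌊2560/243⌋=10 ⌊2720/243⌋=11 ⌊2880/243⌋=11 ⌊3040/243⌋=12
  n=20…29: ⌊3200/243⌋=13 ⌊3360/243⌋=13 ⌊3520/243⌋=14 ⌊3680/243⌋=15 ⌊3840/243⌋=15 ⌊4000/243⌋=16 ⌊4160/243⌋=17 ⌊4320/243⌋=17 ⌊4480/243⌋=18 ⌊4640/243⌋=19
  n=30…39: ⌊4800/243⌋=19 ⌊4960/243⌋=20 ⌊5120/243⌋=21 ⌊5280/243⌋=21 ⌊5440/243⌋=22 ⌊5600/243⌋=23 ⌊5760/243⌋=23 ⌊5920/243⌋=24 ⌊6080/243⌋=25 ⌊6240/243⌋=25
  n=40…49: ⌊6400/243⌋=26 ⌊6560/243⌋=26 ⌊6720/243⌋=27 ⌊6880/243⌋=28 ⌊7040/243⌋=28 ⌊7200/243⌋=29 ⌊7360/243⌋=30 ⌊7520/243⌋=30 ⌊7680/243⌋=31 ⌊7840/243⌋=32
  n=50…59: ⌊8000/243⌋=32 ⌊8160/243⌋=33 ⌊8320/243⌋=34 ⌊8480/243⌋=34 ⌊8640/243⌋=35 ⌊8800/243⌋=36 ⌊8960/243⌋=36 ⌊9120/243⌋=37 ⌊9280/243⌋=38 ⌊9440/243⌋=38
  n=60…69: ⌊9600/243⌋=39 ⌊9760/243⌋=40 ⌊9920/243⌋=40 ⌊10080/243⌋=41 ⌊10240/243⌋=42 ⌊10400/243⌋=42 ⌊10560/243⌋=43 ⌊10720/243⌋=44 ⌊10880/243⌋=44 ⌊11040/243⌋=45
  n=70…79: ⌊11200/243⌋=46 ⌊11360/243⌋=46 ⌊11520/243⌋=47 ⌊11680/243⌋=48 ⌊11840/243⌋=48 ⌊12000/243⌋=49 ⌊12160/243⌋=50 ⌊12320/243⌋=50 ⌊12480/243⌋=51 ⌊12640/243⌋=52
  n=80…89: ⌊12800/243⌋=52 ⌊12960/243⌋=53 ⌊13120/243⌋=53 ⌊13280/243⌋=54 ⌊13440/243⌋=55 ⌊13600/243⌋=55 ⌊13760/243⌋=56 ⌊13920/243⌋=57 ⌊14080/243⌋=57 ⌊14240/243⌋=58
  n=90…99: ⌊14400/243⌋=59 ⌊14560/243⌋=59 ⌊14720/243⌋=60 ⌊14880/243⌋=61 ⌊15040/243⌋=61 ⌊15200/243⌋=62 ⌊15360/243⌋=63 ⌊15520/243⌋=63 ⌊15680/243⌋=64 ⌊15840/243⌋=65
  n=100…109: ⌊16000/243⌋=65 ⌊16160/243⌋=66 ⌊16320/243⌋=67 ⌊16480/243⌋=67 ⌊16640/243⌋=68 ⌊16800/243⌋=69 ⌊16960/243⌋=69 ⌊17120/243⌋=70 ⌊17280/243⌋=71 ⌊17440/243⌋=71
  n=110…119: ⌊17600/243⌋=72 ⌊17760/243⌋=73 ⌊17920/243⌋=73 ⌊18080/243⌋=74 ⌊18240/243⌋=75 ⌊18400/243⌋=75 ⌊18560/243⌋=76 ⌊18720/243⌋=77 ⌊18880/243⌋=77 ⌊19040/243⌋=78
  n=120: ⌊19200/243⌋=79
s_n = t_(n+1) − t_n for n = 0 … 119 gives
prefix = 010110110110110110110110110110110110110101101101101101101101101101101101101101101011011011011011011011011011011011011011
slide a length-5 window over [0..4] … [115..119] (116 windows); first occurrence of each distinct factor:
  [  0..  4] 01011
  [  1..  5] 10110
  [  2..  6] 01101
  [  3..  7] 11011
  [ 36.. 40] 11010
  [ 37.. 41] 10101
  (the other 110 windows repeat one of these)
distinct factors: {01011, 01101, 10101, 10110, 11010, 11011}
count = 6  (Sturmian bound for length 5 is 6)


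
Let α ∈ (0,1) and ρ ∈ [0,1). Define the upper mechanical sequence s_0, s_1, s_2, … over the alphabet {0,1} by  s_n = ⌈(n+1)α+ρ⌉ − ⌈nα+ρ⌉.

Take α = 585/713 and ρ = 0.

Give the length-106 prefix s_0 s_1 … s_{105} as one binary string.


1111101111101111011111011110111110111101111101111101111011111011110111110111101111101111101111011111011110

n=0: ⌈(1·585)/713⌉ − ⌈(0·585)/713⌉ = ⌈585/713⌉ − ⌈0/713⌉ = 1 − 0 = 1
n=1: ⌈(2·585)/713⌉ − ⌈(1·585)/713⌉ = ⌈1170/713⌉ − ⌈585/713⌉ = 2 − 1 = 1
n=2: ⌈(3·585)/713⌉ − ⌈(2·585)/713⌉ = ⌈1755/713⌉ − ⌈1170/713⌉ = 3 − 2 = 1
n=3: ⌈(4·585)/713⌉ − ⌈(3·585)/713⌉ = ⌈2340/713⌉ − ⌈1755/713⌉ = 4 − 3 = 1
n=4: ⌈(5·585)/713⌉ − ⌈(4·585)/713⌉ = ⌈2925/713⌉ − ⌈2340/713⌉ = 5 − 4 = 1
n=5: ⌈(6·585)/713⌉ − ⌈(5·585)/713⌉ = ⌈3510/713⌉ − ⌈2925/713⌉ = 5 − 5 = 0
n=6: ⌈(7·585)/713⌉ − ⌈(6·585)/713⌉ = ⌈4095/713⌉ − ⌈3510/713⌉ = 6 − 5 = 1
n=7: ⌈(8·585)/713⌉ − ⌈(7·585)/713⌉ = ⌈4680/713⌉ − ⌈4095/713⌉ = 7 − 6 = 1
n=8: ⌈(9·585)/713⌉ − ⌈(8·585)/713⌉ = ⌈5265/713⌉ − ⌈4680/713⌉ = 8 − 7 = 1
n=9: ⌈(10·585)/713⌉ − ⌈(9·585)/713⌉ = ⌈5850/713⌉ − ⌈5265/713⌉ = 9 − 8 = 1
n=10: ⌈(11·585)/713⌉ − ⌈(10·585)/713⌉ = ⌈6435/713⌉ − ⌈5850/713⌉ = 10 − 9 = 1
n=11: ⌈(12·585)/713⌉ − ⌈(11·585)/713⌉ = ⌈7020/713⌉ − ⌈6435/713⌉ = 10 − 10 = 0
n=12: ⌈(13·585)/713⌉ − ⌈(12·585)/713⌉ = ⌈7605/713⌉ − ⌈7020/713⌉ = 11 − 10 = 1
n=13: ⌈(14·585)/713⌉ − ⌈(13·585)/713⌉ = ⌈8190/713⌉ − ⌈7605/713⌉ = 12 − 11 = 1
n=14: ⌈(15·585)/713⌉ − ⌈(14·585)/713⌉ = ⌈8775/713⌉ − ⌈8190/713⌉ = 13 − 12 = 1
n=15: ⌈(16·585)/713⌉ − ⌈(15·585)/713⌉ = ⌈9360/713⌉ − ⌈8775/713⌉ = 14 − 13 = 1
n=16: ⌈(17·585)/713⌉ − ⌈(16·585)/713⌉ = ⌈9945/713⌉ − ⌈9360/713⌉ = 14 − 14 = 0
n=17: ⌈(18·585)/713⌉ − ⌈(17·585)/713⌉ = ⌈10530/713⌉ − ⌈9945/713⌉ = 15 − 14 = 1
n=18: ⌈(19·585)/713⌉ − ⌈(18·585)/713⌉ = ⌈11115/713⌉ − ⌈10530/713⌉ = 16 − 15 = 1
n=19: ⌈(20·585)/713⌉ − ⌈(19·585)/713⌉ = ⌈11700/713⌉ − ⌈11115/713⌉ = 17 − 16 = 1
n=20: ⌈(21·585)/713⌉ − ⌈(20·585)/713⌉ = ⌈12285/713⌉ − ⌈11700/713⌉ = 18 − 17 = 1
n=21: ⌈(22·585)/713⌉ − ⌈(21·585)/713⌉ = ⌈12870/713⌉ − ⌈12285/713⌉ = 19 − 18 = 1
n=22: ⌈(23·585)/713⌉ − ⌈(22·585)/713⌉ = ⌈13455/713⌉ − ⌈12870/713⌉ = 19 − 19 = 0
n=23: ⌈(24·585)/713⌉ − ⌈(23·585)/713⌉ = ⌈14040/713⌉ − ⌈13455/713⌉ = 20 − 19 = 1
n=24: ⌈(25·585)/713⌉ − ⌈(24·585)/713⌉ = ⌈14625/713⌉ − ⌈14040/713⌉ = 21 − 20 = 1
n=25: ⌈(26·585)/713⌉ − ⌈(25·585)/713⌉ = ⌈15210/713⌉ − ⌈14625/713⌉ = 22 − 21 = 1
n=26: ⌈(27·585)/713⌉ − ⌈(26·585)/713⌉ = ⌈15795/713⌉ − ⌈15210/713⌉ = 23 − 22 = 1
n=27: ⌈(28·585)/713⌉ − ⌈(27·585)/713⌉ = ⌈16380/713⌉ − ⌈15795/713⌉ = 23 − 23 = 0
n=28: ⌈(29·585)/713⌉ − ⌈(28·585)/713⌉ = ⌈16965/713⌉ − ⌈16380/713⌉ = 24 − 23 = 1
n=29: ⌈(30·585)/713⌉ − ⌈(29·585)/713⌉ = ⌈17550/713⌉ − ⌈16965/713⌉ = 25 − 24 = 1
n=30: ⌈(31·585)/713⌉ − ⌈(30·585)/713⌉ = ⌈18135/713⌉ − ⌈17550/713⌉ = 26 − 25 = 1
n=31: ⌈(32·585)/713⌉ − ⌈(31·585)/713⌉ = ⌈18720/713⌉ − ⌈18135/713⌉ = 27 − 26 = 1
n=32: ⌈(33·585)/713⌉ − ⌈(32·585)/713⌉ = ⌈19305/713⌉ − ⌈18720/713⌉ = 28 − 27 = 1
n=33: ⌈(34·585)/713⌉ − ⌈(33·585)/713⌉ = ⌈19890/713⌉ − ⌈19305/713⌉ = 28 − 28 = 0
n=34: ⌈(35·585)/713⌉ − ⌈(34·585)/713⌉ = ⌈20475/713⌉ − ⌈19890/713⌉ = 29 − 28 = 1
n=35: ⌈(36·585)/713⌉ − ⌈(35·585)/713⌉ = ⌈21060/713⌉ − ⌈20475/713⌉ = 30 − 29 = 1
n=36: ⌈(37·585)/713⌉ − ⌈(36·585)/713⌉ = ⌈21645/713⌉ − ⌈21060/713⌉ = 31 − 30 = 1
n=37: ⌈(38·585)/713⌉ − ⌈(37·585)/713⌉ = ⌈22230/713⌉ − ⌈21645/713⌉ = 32 − 31 = 1
n=38: ⌈(39·585)/713⌉ − ⌈(38·585)/713⌉ = ⌈22815/713⌉ − ⌈22230/713⌉ = 32 − 32 = 0
n=39: ⌈(40·585)/713⌉ − ⌈(39·585)/713⌉ = ⌈23400/713⌉ − ⌈22815/713⌉ = 33 − 32 = 1
n=40: ⌈(41·585)/713⌉ − ⌈(40·585)/713⌉ = ⌈23985/713⌉ − ⌈23400/713⌉ = 34 − 33 = 1
n=41: ⌈(42·585)/713⌉ − ⌈(41·585)/713⌉ = ⌈24570/713⌉ − ⌈23985/713⌉ = 35 − 34 = 1
n=42: ⌈(43·585)/713⌉ − ⌈(42·585)/713⌉ = ⌈25155/713⌉ − ⌈24570/713⌉ = 36 − 35 = 1
n=43: ⌈(44·585)/713⌉ − ⌈(43·585)/713⌉ = ⌈25740/713⌉ − ⌈25155/713⌉ = 37 − 36 = 1
n=44: ⌈(45·585)/713⌉ − ⌈(44·585)/713⌉ = ⌈26325/713⌉ − ⌈25740/713⌉ = 37 − 37 = 0
n=45: ⌈(46·585)/713⌉ − ⌈(45·585)/713⌉ = ⌈26910/713⌉ − ⌈26325/713⌉ = 38 − 37 = 1
n=46: ⌈(47·585)/713⌉ − ⌈(46·585)/713⌉ = ⌈27495/713⌉ − ⌈26910/713⌉ = 39 − 38 = 1
n=47: ⌈(48·585)/713⌉ − ⌈(47·585)/713⌉ = ⌈28080/713⌉ − ⌈27495/713⌉ = 40 − 39 = 1
n=48: ⌈(49·585)/713⌉ − ⌈(48·585)/713⌉ = ⌈28665/713⌉ − ⌈28080/713⌉ = 41 − 40 = 1
n=49: ⌈(50·585)/713⌉ − ⌈(49·585)/713⌉ = ⌈29250/713⌉ − ⌈28665/713⌉ = 42 − 41 = 1
n=50: ⌈(51·585)/713⌉ − ⌈(50·585)/713⌉ = ⌈29835/713⌉ − ⌈29250/713⌉ = 42 − 42 = 0
n=51: ⌈(52·585)/713⌉ − ⌈(51·585)/713⌉ = ⌈30420/713⌉ − ⌈29835/713⌉ = 43 − 42 = 1
n=52: ⌈(53·585)/713⌉ − ⌈(52·585)/713⌉ = ⌈31005/713⌉ − ⌈30420/713⌉ = 44 − 43 = 1
n=53: ⌈(54·585)/713⌉ − ⌈(53·585)/713⌉ = ⌈31590/713⌉ − ⌈31005/713⌉ = 45 − 44 = 1
n=54: ⌈(55·585)/713⌉ − ⌈(54·585)/713⌉ = ⌈32175/713⌉ − ⌈31590/713⌉ = 46 − 45 = 1
n=55: ⌈(56·585)/713⌉ − ⌈(55·585)/713⌉ = ⌈32760/713⌉ − ⌈32175/713⌉ = 46 − 46 = 0
n=56: ⌈(57·585)/713⌉ − ⌈(56·585)/713⌉ = ⌈33345/713⌉ − ⌈32760/713⌉ = 47 − 46 = 1
n=57: ⌈(58·585)/713⌉ − ⌈(57·585)/713⌉ = ⌈33930/713⌉ − ⌈33345/713⌉ = 48 − 47 = 1
n=58: ⌈(59·585)/713⌉ − ⌈(58·585)/713⌉ = ⌈34515/713⌉ − ⌈33930/713⌉ = 49 − 48 = 1
n=59: ⌈(60·585)/713⌉ − ⌈(59·585)/713⌉ = ⌈35100/713⌉ − ⌈34515/713⌉ = 50 − 49 = 1
n=60: ⌈(61·585)/713⌉ − ⌈(60·585)/713⌉ = ⌈35685/713⌉ − ⌈35100/713⌉ = 51 − 50 = 1
n=61: ⌈(62·585)/713⌉ − ⌈(61·585)/713⌉ = ⌈36270/713⌉ − ⌈35685/713⌉ = 51 − 51 = 0
n=62: ⌈(63·585)/713⌉ − ⌈(62·585)/713⌉ = ⌈36855/713⌉ − ⌈36270/713⌉ = 52 − 51 = 1
n=63: ⌈(64·585)/713⌉ − ⌈(63·585)/713⌉ = ⌈37440/713⌉ − ⌈36855/713⌉ = 53 − 52 = 1
n=64: ⌈(65·585)/713⌉ − ⌈(64·585)/713⌉ = ⌈38025/713⌉ − ⌈37440/713⌉ = 54 − 53 = 1
n=65: ⌈(66·585)/713⌉ − ⌈(65·585)/713⌉ = ⌈38610/713⌉ − ⌈38025/713⌉ = 55 − 54 = 1
n=66: ⌈(67·585)/713⌉ − ⌈(66·585)/713⌉ = ⌈39195/713⌉ − ⌈38610/713⌉ = 55 − 55 = 0
n=67: ⌈(68·585)/713⌉ − ⌈(67·585)/713⌉ = ⌈39780/713⌉ − ⌈39195/713⌉ = 56 − 55 = 1
n=68: ⌈(69·585)/713⌉ − ⌈(68·585)/713⌉ = ⌈40365/713⌉ − ⌈39780/713⌉ = 57 − 56 = 1
n=69: ⌈(70·585)/713⌉ − ⌈(69·585)/713⌉ = ⌈40950/713⌉ − ⌈40365/713⌉ = 58 − 57 = 1
n=70: ⌈(71·585)/713⌉ − ⌈(70·585)/713⌉ = ⌈41535/713⌉ − ⌈40950/713⌉ = 59 − 58 = 1
n=71: ⌈(72·585)/713⌉ − ⌈(71·585)/713⌉ = ⌈42120/713⌉ − ⌈41535/713⌉ = 60 − 59 = 1
n=72: ⌈(73·585)/713⌉ − ⌈(72·585)/713⌉ = ⌈42705/713⌉ − ⌈42120/713⌉ = 60 − 60 = 0
n=73: ⌈(74·585)/713⌉ − ⌈(73·585)/713⌉ = ⌈43290/713⌉ − ⌈42705/713⌉ = 61 − 60 = 1
n=74: ⌈(75·585)/713⌉ − ⌈(74·585)/713⌉ = ⌈43875/713⌉ − ⌈43290/713⌉ = 62 − 61 = 1
n=75: ⌈(76·585)/713⌉ − ⌈(75·585)/713⌉ = ⌈44460/713⌉ − ⌈43875/713⌉ = 63 − 62 = 1
n=76: ⌈(77·585)/713⌉ − ⌈(76·585)/713⌉ = ⌈45045/713⌉ − ⌈44460/713⌉ = 64 − 63 = 1
n=77: ⌈(78·585)/713⌉ − ⌈(77·585)/713⌉ = ⌈45630/713⌉ − ⌈45045/713⌉ = 64 − 64 = 0
n=78: ⌈(79·585)/713⌉ − ⌈(78·585)/713⌉ = ⌈46215/713⌉ − ⌈45630/713⌉ = 65 − 64 = 1
n=79: ⌈(80·585)/713⌉ − ⌈(79·585)/713⌉ = ⌈46800/713⌉ − ⌈46215/713⌉ = 66 − 65 = 1
n=80: ⌈(81·585)/713⌉ − ⌈(80·585)/713⌉ = ⌈47385/713⌉ − ⌈46800/713⌉ = 67 − 66 = 1
n=81: ⌈(82·585)/713⌉ − ⌈(81·585)/713⌉ = ⌈47970/713⌉ − ⌈47385/713⌉ = 68 − 67 = 1
n=82: ⌈(83·585)/713⌉ − ⌈(82·585)/713⌉ = ⌈48555/713⌉ − ⌈47970/713⌉ = 69 − 68 = 1
n=83: ⌈(84·585)/713⌉ − ⌈(83·585)/713⌉ = ⌈49140/713⌉ − ⌈48555/713⌉ = 69 − 69 = 0
n=84: ⌈(85·585)/713⌉ − ⌈(84·585)/713⌉ = ⌈49725/713⌉ − ⌈49140/713⌉ = 70 − 69 = 1
n=85: ⌈(86·585)/713⌉ − ⌈(85·585)/713⌉ = ⌈50310/713⌉ − ⌈49725/713⌉ = 71 − 70 = 1
n=86: ⌈(87·585)/713⌉ − ⌈(86·585)/713⌉ = ⌈50895/713⌉ − ⌈50310/713⌉ = 72 − 71 = 1
n=87: ⌈(88·585)/713⌉ − ⌈(87·585)/713⌉ = ⌈51480/713⌉ − ⌈50895/713⌉ = 73 − 72 = 1
n=88: ⌈(89·585)/713⌉ − ⌈(88·585)/713⌉ = ⌈52065/713⌉ − ⌈51480/713⌉ = 74 − 73 = 1
n=89: ⌈(90·585)/713⌉ − ⌈(89·585)/713⌉ = ⌈52650/713⌉ − ⌈52065/713⌉ = 74 − 74 = 0
n=90: ⌈(91·585)/713⌉ − ⌈(90·585)/713⌉ = ⌈53235/713⌉ − ⌈52650/713⌉ = 75 − 74 = 1
n=91: ⌈(92·585)/713⌉ − ⌈(91·585)/713⌉ = ⌈53820/713⌉ − ⌈53235/713⌉ = 76 − 75 = 1
n=92: ⌈(93·585)/713⌉ − ⌈(92·585)/713⌉ = ⌈54405/713⌉ − ⌈53820/713⌉ = 77 − 76 = 1
n=93: ⌈(94·585)/713⌉ − ⌈(93·585)/713⌉ = ⌈54990/713⌉ − ⌈54405/713⌉ = 78 − 77 = 1
n=94: ⌈(95·585)/713⌉ − ⌈(94·585)/713⌉ = ⌈55575/713⌉ − ⌈54990/713⌉ = 78 − 78 = 0
n=95: ⌈(96·585)/713⌉ − ⌈(95·585)/713⌉ = ⌈56160/713⌉ − ⌈55575/713⌉ = 79 − 78 = 1
n=96: ⌈(97·585)/713⌉ − ⌈(96·585)/713⌉ = ⌈56745/713⌉ − ⌈56160/713⌉ = 80 − 79 = 1
n=97: ⌈(98·585)/713⌉ − ⌈(97·585)/713⌉ = ⌈57330/713⌉ − ⌈56745/713⌉ = 81 − 80 = 1
n=98: ⌈(99·585)/713⌉ − ⌈(98·585)/713⌉ = ⌈57915/713⌉ − ⌈57330/713⌉ = 82 − 81 = 1
n=99: ⌈(100·585)/713⌉ − ⌈(99·585)/713⌉ = ⌈58500/713⌉ − ⌈57915/713⌉ = 83 − 82 = 1
n=100: ⌈(101·585)/713⌉ − ⌈(100·585)/713⌉ = ⌈59085/713⌉ − ⌈58500/713⌉ = 83 − 83 = 0
n=101: ⌈(102·585)/713⌉ − ⌈(101·585)/713⌉ = ⌈59670/713⌉ − ⌈59085/713⌉ = 84 − 83 = 1
n=102: ⌈(103·585)/713⌉ − ⌈(102·585)/713⌉ = ⌈60255/713⌉ − ⌈59670/713⌉ = 85 − 84 = 1
n=103: ⌈(104·585)/713⌉ − ⌈(103·585)/713⌉ = ⌈60840/713⌉ − ⌈60255/713⌉ = 86 − 85 = 1
n=104: ⌈(105·585)/713⌉ − ⌈(104·585)/713⌉ = ⌈61425/713⌉ − ⌈60840/713⌉ = 87 − 86 = 1
n=105: ⌈(106·585)/713⌉ − ⌈(105·585)/713⌉ = ⌈62010/713⌉ − ⌈61425/713⌉ = 87 − 87 = 0
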